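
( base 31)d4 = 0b110010111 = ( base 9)502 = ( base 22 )IB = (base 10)407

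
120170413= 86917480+33252933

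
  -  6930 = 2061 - 8991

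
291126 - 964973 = -673847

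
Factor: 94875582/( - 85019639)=  -  2^1 * 3^1*31^(  -  1)*83^ ( - 1)*173^ ( - 1) * 191^( - 1 )*1567^1 *10091^1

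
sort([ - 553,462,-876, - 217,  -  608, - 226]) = [-876, - 608, - 553, - 226, - 217,  462]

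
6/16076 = 3/8038 = 0.00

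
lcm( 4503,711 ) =13509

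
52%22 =8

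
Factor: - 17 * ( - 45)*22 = 16830 =2^1*3^2*5^1*11^1*17^1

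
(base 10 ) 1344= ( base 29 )1HA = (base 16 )540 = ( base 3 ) 1211210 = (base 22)2H2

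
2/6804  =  1/3402=0.00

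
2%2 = 0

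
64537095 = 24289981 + 40247114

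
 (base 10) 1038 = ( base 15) 493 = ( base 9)1373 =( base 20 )2BI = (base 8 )2016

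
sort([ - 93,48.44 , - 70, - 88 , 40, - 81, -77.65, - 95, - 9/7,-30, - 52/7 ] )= [-95, - 93,-88, - 81, - 77.65, - 70 ,-30, - 52/7, - 9/7,40, 48.44]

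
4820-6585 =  - 1765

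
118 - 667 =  - 549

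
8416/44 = 191 + 3/11  =  191.27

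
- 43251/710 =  - 61 + 59/710 = -60.92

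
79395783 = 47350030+32045753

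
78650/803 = 7150/73 = 97.95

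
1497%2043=1497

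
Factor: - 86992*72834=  - 2^5*3^1*61^1*199^1*5437^1 = - 6335975328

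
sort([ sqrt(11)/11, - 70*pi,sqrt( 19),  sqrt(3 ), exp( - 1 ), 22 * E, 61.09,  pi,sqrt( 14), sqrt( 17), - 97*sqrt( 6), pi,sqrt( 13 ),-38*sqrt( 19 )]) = [  -  97*sqrt (6) ,- 70*pi, - 38*sqrt(19 ),  sqrt( 11 ) /11, exp( - 1),sqrt(3),pi , pi,sqrt( 13 ) , sqrt( 14),sqrt( 17),sqrt( 19 ),22*E,61.09] 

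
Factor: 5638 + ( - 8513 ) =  - 5^3 * 23^1= - 2875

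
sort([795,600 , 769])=[600,  769,795] 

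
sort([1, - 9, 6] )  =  [ - 9 , 1, 6 ]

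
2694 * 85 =228990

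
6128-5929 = 199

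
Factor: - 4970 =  - 2^1*5^1*7^1*71^1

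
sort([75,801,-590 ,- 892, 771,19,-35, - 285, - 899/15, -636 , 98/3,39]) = [ -892,-636, - 590,-285,  -  899/15,-35 , 19 , 98/3,39,75 , 771,801]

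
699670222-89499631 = 610170591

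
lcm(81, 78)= 2106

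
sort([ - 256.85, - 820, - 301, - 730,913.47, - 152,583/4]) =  [- 820,  -  730, - 301, - 256.85, - 152,  583/4, 913.47 ]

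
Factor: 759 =3^1*11^1*23^1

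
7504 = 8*938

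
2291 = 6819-4528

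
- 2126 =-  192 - 1934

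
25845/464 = 55 + 325/464 = 55.70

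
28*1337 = 37436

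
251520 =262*960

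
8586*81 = 695466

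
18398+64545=82943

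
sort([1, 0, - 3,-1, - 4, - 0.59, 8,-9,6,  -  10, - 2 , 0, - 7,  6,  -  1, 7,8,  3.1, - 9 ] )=[  -  10,-9,-9,-7, - 4, - 3, - 2,-1, - 1,-0.59 , 0,0,1,  3.1,6,  6, 7,8, 8]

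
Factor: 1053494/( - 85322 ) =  - 526747/42661 = - 13^1*37^( - 1)*1153^( - 1)*40519^1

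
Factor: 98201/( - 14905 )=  - 5^ ( - 1)*11^( - 1)*271^( - 1 )*283^1*347^1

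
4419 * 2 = 8838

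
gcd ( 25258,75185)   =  1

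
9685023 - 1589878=8095145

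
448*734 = 328832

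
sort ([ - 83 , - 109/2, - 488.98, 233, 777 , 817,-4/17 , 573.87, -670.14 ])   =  [ - 670.14, - 488.98, - 83, - 109/2, - 4/17 , 233, 573.87,777,817] 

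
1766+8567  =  10333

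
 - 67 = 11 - 78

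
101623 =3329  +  98294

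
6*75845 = 455070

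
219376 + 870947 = 1090323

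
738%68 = 58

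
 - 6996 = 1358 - 8354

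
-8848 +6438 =-2410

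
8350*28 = 233800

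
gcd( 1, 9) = 1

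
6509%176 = 173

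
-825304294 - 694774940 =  - 1520079234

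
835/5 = 167  =  167.00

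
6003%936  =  387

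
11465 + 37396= 48861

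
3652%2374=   1278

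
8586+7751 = 16337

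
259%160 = 99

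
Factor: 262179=3^2*29131^1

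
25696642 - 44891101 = -19194459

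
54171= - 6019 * ( - 9)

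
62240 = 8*7780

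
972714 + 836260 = 1808974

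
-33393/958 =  - 33393/958 = - 34.86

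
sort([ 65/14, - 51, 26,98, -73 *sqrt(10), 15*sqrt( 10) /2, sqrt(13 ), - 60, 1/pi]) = [  -  73*sqrt( 10),-60, - 51, 1/pi,sqrt( 13), 65/14,15*sqrt( 10 )/2,26, 98]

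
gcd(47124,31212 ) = 612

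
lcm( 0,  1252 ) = 0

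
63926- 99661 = - 35735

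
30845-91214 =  - 60369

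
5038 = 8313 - 3275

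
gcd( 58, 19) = 1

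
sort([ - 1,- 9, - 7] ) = [ - 9, - 7, - 1] 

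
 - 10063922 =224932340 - 234996262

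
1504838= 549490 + 955348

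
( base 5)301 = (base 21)3D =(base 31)2E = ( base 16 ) 4C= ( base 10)76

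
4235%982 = 307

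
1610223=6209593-4599370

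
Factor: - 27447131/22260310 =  - 2^ (  -  1)* 5^ (-1)*17^( - 1 )* 37^( - 1) * 103^1*3539^( -1 )*266477^1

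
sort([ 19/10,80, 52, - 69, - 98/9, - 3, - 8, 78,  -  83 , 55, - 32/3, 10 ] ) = [-83, -69, - 98/9, - 32/3, - 8, - 3,19/10, 10, 52,55,78,80]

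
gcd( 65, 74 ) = 1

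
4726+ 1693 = 6419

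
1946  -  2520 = -574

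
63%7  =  0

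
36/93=12/31 = 0.39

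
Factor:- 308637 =-3^3*7^1*23^1*71^1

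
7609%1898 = 17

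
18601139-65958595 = - 47357456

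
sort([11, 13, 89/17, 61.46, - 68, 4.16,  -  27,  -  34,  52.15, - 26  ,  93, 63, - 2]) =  [ - 68, - 34, - 27, - 26 , - 2, 4.16, 89/17,11, 13,52.15, 61.46, 63, 93] 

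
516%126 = 12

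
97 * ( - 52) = - 5044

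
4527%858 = 237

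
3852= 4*963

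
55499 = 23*2413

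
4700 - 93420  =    -  88720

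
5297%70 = 47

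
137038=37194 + 99844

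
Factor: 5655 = 3^1*5^1*13^1*29^1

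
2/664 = 1/332 = 0.00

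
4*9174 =36696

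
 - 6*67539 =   -  405234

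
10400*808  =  8403200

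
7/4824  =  7/4824 = 0.00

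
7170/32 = 3585/16 = 224.06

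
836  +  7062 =7898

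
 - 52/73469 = -52/73469=   - 0.00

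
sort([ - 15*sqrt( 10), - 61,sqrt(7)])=[  -  61, - 15*sqrt (10 ),sqrt(7) ] 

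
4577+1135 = 5712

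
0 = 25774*0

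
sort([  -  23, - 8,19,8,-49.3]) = [-49.3 , - 23, - 8 , 8, 19]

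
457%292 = 165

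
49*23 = 1127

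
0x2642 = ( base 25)fgj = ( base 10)9794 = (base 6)113202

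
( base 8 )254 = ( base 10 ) 172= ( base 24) 74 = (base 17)A2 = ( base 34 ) 52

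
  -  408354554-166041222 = - 574395776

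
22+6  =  28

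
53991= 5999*9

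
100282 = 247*406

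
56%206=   56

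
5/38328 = 5/38328 = 0.00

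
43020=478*90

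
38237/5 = 7647 + 2/5 = 7647.40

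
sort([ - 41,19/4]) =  [-41,19/4 ]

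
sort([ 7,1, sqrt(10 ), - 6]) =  [ - 6,1, sqrt( 10),  7]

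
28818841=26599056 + 2219785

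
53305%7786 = 6589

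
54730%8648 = 2842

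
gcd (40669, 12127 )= 67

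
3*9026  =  27078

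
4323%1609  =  1105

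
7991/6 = 1331 + 5/6 = 1331.83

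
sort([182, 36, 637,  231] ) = [ 36,182,231, 637]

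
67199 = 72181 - 4982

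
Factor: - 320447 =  - 31^1*10337^1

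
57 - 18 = 39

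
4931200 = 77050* 64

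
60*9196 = 551760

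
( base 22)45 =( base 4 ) 1131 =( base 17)58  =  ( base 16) 5d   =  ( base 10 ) 93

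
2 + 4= 6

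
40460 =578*70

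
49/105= 7/15=0.47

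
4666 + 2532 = 7198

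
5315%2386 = 543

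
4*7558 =30232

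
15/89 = 15/89 = 0.17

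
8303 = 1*8303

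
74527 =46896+27631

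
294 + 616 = 910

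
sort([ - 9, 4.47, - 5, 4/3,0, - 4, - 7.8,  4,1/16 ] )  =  [ - 9, - 7.8, - 5, - 4, 0,1/16,4/3,4,4.47]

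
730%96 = 58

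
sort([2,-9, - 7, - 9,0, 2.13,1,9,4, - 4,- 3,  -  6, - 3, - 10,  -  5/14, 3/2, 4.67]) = [  -  10,  -  9, - 9, - 7,-6,  -  4, - 3 ,  -  3 , - 5/14,0,1, 3/2, 2 , 2.13, 4,  4.67,9 ] 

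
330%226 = 104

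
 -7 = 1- 8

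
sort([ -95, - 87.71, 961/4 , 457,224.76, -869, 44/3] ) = [-869,-95,-87.71, 44/3 , 224.76, 961/4, 457]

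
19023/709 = 26 + 589/709=   26.83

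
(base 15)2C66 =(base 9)14076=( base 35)7RQ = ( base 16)254a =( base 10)9546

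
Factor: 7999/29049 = 19/69 = 3^(- 1) * 19^1*23^( - 1)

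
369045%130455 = 108135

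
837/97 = 837/97 = 8.63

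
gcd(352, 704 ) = 352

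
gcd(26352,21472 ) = 976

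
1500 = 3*500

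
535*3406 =1822210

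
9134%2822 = 668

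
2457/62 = 2457/62= 39.63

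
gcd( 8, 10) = 2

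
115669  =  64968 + 50701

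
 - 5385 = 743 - 6128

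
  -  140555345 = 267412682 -407968027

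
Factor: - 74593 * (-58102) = 2^1*11^1 * 19^1 * 97^1*139^1*769^1 = 4334002486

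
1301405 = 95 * 13699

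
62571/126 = 20857/42=   496.60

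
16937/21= 806 + 11/21 = 806.52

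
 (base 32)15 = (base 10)37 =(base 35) 12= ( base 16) 25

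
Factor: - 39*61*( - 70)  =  166530 = 2^1*3^1*5^1*7^1*13^1*61^1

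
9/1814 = 9/1814 = 0.00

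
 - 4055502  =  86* ( - 47157)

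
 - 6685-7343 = - 14028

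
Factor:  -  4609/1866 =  - 2^( - 1)*3^(  -  1)*11^1*311^( - 1 )*419^1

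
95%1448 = 95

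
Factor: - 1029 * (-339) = 3^2 * 7^3*113^1 = 348831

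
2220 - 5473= - 3253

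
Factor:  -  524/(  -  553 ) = 2^2*7^( -1)*79^( - 1)*131^1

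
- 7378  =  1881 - 9259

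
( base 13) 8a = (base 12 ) 96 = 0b1110010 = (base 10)114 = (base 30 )3o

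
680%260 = 160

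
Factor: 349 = 349^1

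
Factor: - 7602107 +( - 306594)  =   - 7908701 =- 97^1 * 81533^1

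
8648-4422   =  4226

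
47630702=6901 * 6902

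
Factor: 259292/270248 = 71/74 = 2^ (-1) * 37^(-1 )*71^1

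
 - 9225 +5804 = - 3421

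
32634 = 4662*7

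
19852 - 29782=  - 9930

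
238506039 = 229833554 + 8672485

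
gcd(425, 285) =5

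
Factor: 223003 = 11^2*19^1*97^1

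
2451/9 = 817/3  =  272.33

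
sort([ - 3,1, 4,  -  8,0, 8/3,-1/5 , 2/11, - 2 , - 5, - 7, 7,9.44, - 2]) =[ - 8,-7, - 5, - 3, -2,-2, - 1/5,0,2/11, 1, 8/3,4, 7,9.44]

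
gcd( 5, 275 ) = 5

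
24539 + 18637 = 43176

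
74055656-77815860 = - 3760204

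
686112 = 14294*48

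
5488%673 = 104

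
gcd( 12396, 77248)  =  4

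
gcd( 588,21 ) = 21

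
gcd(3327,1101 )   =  3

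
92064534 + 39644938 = 131709472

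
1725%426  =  21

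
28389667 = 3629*7823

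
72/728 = 9/91  =  0.10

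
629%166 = 131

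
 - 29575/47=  - 29575/47 = -629.26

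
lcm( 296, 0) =0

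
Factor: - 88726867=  - 31^1*331^1*8647^1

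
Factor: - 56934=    - 2^1 * 3^2 * 3163^1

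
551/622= 551/622 = 0.89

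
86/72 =43/36 = 1.19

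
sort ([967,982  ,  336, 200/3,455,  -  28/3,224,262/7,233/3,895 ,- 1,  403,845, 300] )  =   [ - 28/3,-1, 262/7, 200/3, 233/3, 224,300, 336 , 403, 455,845, 895, 967,982 ] 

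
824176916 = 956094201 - 131917285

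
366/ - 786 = -61/131 = -  0.47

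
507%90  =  57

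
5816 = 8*727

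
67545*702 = 47416590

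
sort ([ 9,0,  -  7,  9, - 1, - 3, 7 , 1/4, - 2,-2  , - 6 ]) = [ - 7, - 6, - 3,-2,-2,  -  1, 0, 1/4,7  ,  9  ,  9]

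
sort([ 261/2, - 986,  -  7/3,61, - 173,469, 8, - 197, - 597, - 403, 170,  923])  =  [ - 986, - 597, - 403, - 197, - 173, - 7/3,  8, 61, 261/2, 170,469, 923 ]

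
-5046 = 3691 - 8737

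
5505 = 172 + 5333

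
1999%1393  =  606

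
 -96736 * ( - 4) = 386944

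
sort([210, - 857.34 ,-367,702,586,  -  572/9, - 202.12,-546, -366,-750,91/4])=[-857.34 , - 750, - 546,-367, - 366, - 202.12,-572/9,91/4, 210,586,702]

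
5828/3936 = 1457/984 =1.48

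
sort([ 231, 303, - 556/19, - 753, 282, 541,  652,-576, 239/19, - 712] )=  [-753,- 712, - 576, - 556/19, 239/19,231 , 282, 303, 541, 652]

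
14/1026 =7/513   =  0.01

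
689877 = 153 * 4509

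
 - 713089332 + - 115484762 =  - 828574094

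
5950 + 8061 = 14011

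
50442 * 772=38941224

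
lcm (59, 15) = 885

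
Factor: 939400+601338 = 2^1*61^1*73^1*173^1 = 1540738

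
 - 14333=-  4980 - 9353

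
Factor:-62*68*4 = - 16864 = - 2^5* 17^1*31^1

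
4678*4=18712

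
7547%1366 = 717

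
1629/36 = 181/4=45.25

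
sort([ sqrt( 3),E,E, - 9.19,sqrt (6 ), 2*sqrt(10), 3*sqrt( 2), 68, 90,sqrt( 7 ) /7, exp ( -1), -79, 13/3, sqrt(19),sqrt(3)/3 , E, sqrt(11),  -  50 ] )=[- 79, - 50,- 9.19, exp ( - 1 ),sqrt( 7)/7, sqrt(3)/3, sqrt( 3), sqrt(6), E,E,E, sqrt(11 ), 3 *sqrt( 2), 13/3, sqrt(19 ), 2*sqrt(10 ), 68, 90]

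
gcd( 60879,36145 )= 1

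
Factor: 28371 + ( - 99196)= - 5^2*2833^1 = - 70825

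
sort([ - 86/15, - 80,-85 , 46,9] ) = [ - 85,-80,-86/15, 9,46]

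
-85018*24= - 2040432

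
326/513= 326/513 = 0.64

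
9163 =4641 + 4522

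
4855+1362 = 6217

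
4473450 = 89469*50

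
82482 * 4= 329928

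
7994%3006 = 1982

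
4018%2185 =1833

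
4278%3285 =993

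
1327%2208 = 1327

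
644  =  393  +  251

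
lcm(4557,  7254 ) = 355446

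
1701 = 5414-3713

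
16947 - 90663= - 73716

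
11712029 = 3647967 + 8064062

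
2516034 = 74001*34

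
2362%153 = 67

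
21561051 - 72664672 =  - 51103621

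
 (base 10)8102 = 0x1FA6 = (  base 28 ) a9a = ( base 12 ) 4832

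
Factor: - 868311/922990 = -2^( - 1)*3^2 * 5^ ( - 1 )  *23^( - 1 )*4013^( - 1)*96479^1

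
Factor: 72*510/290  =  2^3*3^3*17^1*29^( - 1 )= 3672/29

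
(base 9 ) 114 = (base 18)54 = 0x5E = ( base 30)34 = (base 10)94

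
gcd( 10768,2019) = 673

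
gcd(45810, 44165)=5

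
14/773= 14/773  =  0.02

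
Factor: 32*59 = 1888 = 2^5* 59^1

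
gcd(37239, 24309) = 3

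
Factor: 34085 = 5^1*17^1*401^1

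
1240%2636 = 1240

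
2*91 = 182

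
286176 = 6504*44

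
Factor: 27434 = 2^1*11^1*29^1*43^1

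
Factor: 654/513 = 2^1*3^( - 2 )*19^( - 1 )*109^1= 218/171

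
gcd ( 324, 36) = 36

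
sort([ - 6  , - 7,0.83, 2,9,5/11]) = [ - 7 , - 6,5/11, 0.83,2,9 ] 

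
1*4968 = 4968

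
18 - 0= 18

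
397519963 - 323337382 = 74182581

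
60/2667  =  20/889= 0.02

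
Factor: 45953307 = 3^2  *5105923^1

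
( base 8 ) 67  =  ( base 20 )2f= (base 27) 21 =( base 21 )2D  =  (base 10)55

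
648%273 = 102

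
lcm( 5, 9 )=45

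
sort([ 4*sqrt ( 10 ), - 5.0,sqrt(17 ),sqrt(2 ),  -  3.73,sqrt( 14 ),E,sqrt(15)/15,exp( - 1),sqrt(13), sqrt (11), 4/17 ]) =[ - 5.0,-3.73,4/17,sqrt( 15)/15,exp( - 1),sqrt( 2),E,sqrt( 11),sqrt( 13),sqrt ( 14), sqrt(17), 4*sqrt( 10 )]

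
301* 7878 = 2371278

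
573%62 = 15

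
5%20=5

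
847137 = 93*9109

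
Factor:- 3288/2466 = - 2^2* 3^( - 1) = -4/3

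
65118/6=10853 =10853.00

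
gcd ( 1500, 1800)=300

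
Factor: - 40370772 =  - 2^2 * 3^1 * 13^1*258787^1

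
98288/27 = 98288/27 = 3640.30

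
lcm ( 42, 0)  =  0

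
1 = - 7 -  -8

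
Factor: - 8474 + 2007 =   -  6467 = - 29^1*223^1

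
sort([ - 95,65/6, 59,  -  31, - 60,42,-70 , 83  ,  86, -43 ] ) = [ - 95,- 70, - 60, - 43, - 31,65/6,42,59,  83,86]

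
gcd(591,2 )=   1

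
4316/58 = 74 + 12/29 = 74.41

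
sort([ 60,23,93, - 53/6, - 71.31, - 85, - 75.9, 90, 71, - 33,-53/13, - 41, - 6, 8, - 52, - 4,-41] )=[ -85, - 75.9, - 71.31, - 52, - 41 , -41, - 33,-53/6, - 6,  -  53/13, - 4,8 , 23,60, 71, 90,93]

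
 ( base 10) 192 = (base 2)11000000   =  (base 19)A2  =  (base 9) 233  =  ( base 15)CC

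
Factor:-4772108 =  -2^2*11^1*108457^1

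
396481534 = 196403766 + 200077768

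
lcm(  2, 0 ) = 0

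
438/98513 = 438/98513 = 0.00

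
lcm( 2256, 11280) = 11280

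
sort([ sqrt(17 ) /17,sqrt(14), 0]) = [ 0, sqrt(17 )/17, sqrt( 14)] 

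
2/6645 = 2/6645 = 0.00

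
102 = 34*3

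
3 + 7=10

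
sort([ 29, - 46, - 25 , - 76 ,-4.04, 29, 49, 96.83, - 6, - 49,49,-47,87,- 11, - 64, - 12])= [ - 76, - 64,-49, - 47, - 46, - 25, -12, - 11,  -  6, - 4.04,  29,  29, 49,49,87, 96.83]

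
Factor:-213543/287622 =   -  2^( - 1) *3^1*11^1 *19^ (  -  1 )  *  29^( - 2)*719^1 =-  23727/31958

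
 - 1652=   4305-5957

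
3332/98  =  34=34.00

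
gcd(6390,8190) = 90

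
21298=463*46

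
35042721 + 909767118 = 944809839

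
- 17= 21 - 38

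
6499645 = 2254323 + 4245322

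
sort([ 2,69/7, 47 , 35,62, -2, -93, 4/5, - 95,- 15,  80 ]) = [-95, -93, - 15, - 2,  4/5,2,69/7, 35,47,  62,80 ] 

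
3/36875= 3/36875 = 0.00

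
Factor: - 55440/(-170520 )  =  66/203 = 2^1*3^1*7^( - 1) * 11^1*29^( - 1 ) 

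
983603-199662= 783941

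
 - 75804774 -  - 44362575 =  - 31442199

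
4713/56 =4713/56 = 84.16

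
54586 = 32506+22080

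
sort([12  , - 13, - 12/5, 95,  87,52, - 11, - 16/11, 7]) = [-13, - 11,-12/5, - 16/11, 7,12,52,87,95 ] 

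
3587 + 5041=8628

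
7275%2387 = 114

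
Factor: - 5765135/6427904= - 2^ ( - 8)*5^1*7^( - 1)*17^ ( - 1 )*211^(-1 )*1153027^1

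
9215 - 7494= 1721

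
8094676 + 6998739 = 15093415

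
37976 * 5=189880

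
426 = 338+88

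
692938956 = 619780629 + 73158327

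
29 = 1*29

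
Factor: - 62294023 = -11^1*5663093^1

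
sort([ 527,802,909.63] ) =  [527, 802,909.63]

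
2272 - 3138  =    -  866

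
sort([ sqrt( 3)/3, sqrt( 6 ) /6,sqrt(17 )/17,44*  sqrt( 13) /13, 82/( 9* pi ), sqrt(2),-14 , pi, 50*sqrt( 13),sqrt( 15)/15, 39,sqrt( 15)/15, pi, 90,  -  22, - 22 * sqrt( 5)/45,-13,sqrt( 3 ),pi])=[ - 22, - 14, - 13, - 22 * sqrt(5)/45,sqrt( 17)/17, sqrt(15 ) /15,  sqrt( 15)/15,sqrt ( 6)/6, sqrt( 3)/3, sqrt (2), sqrt(3),82/( 9 * pi ), pi,pi, pi, 44*sqrt( 13 ) /13,39, 90, 50 *sqrt( 13 ) ]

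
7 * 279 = 1953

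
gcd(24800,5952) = 992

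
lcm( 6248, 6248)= 6248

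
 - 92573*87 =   -  8053851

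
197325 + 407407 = 604732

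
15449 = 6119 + 9330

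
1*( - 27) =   -  27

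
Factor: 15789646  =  2^1*19^1*415517^1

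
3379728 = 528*6401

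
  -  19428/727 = -27 + 201/727 = - 26.72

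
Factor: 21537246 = 2^1*3^1*23^1*239^1*653^1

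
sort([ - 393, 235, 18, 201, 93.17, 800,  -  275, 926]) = [ - 393, - 275,  18 , 93.17, 201 , 235, 800,926]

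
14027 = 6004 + 8023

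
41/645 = 41/645 = 0.06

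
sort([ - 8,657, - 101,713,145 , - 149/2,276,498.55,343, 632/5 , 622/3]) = [ - 101,-149/2,-8,632/5, 145,622/3  ,  276, 343, 498.55,657,713 ] 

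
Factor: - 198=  - 2^1*3^2*11^1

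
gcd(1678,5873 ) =839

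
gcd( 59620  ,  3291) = 1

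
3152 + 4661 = 7813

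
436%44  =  40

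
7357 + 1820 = 9177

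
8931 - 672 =8259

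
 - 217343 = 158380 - 375723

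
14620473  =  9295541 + 5324932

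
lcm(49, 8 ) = 392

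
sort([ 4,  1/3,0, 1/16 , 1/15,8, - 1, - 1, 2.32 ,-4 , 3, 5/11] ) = [ - 4, - 1, - 1 , 0,  1/16, 1/15, 1/3,5/11, 2.32 , 3,4, 8] 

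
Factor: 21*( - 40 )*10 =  - 8400 = - 2^4 * 3^1 * 5^2 * 7^1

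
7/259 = 1/37 = 0.03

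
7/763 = 1/109 = 0.01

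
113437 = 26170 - - 87267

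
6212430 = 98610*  63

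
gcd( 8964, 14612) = 4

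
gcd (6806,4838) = 82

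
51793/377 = 137 + 144/377 = 137.38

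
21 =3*7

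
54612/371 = 147 + 75/371 = 147.20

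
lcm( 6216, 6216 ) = 6216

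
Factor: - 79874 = - 2^1* 39937^1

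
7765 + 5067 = 12832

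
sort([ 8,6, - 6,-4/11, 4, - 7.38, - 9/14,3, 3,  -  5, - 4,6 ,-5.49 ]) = [ - 7.38,- 6, - 5.49,-5, - 4, - 9/14, - 4/11, 3, 3, 4,6,6,  8]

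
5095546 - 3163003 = 1932543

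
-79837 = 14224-94061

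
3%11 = 3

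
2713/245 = 2713/245 = 11.07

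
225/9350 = 9/374 = 0.02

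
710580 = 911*780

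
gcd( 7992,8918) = 2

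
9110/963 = 9110/963= 9.46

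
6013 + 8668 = 14681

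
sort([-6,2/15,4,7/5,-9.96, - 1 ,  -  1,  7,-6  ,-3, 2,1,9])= [ -9.96, - 6, -6,-3,-1,-1,2/15,1, 7/5, 2, 4, 7,9 ] 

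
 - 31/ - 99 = 31/99 = 0.31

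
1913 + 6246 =8159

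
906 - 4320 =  - 3414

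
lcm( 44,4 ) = 44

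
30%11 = 8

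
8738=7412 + 1326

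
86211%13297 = 6429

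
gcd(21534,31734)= 6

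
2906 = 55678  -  52772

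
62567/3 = 62567/3 = 20855.67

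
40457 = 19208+21249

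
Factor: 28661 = 28661^1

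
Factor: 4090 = 2^1*5^1*409^1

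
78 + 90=168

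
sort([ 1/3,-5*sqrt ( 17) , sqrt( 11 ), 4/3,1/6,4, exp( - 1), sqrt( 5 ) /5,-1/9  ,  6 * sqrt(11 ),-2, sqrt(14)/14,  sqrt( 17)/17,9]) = [ - 5*sqrt( 17),  -  2,-1/9,1/6,sqrt(17)/17, sqrt( 14)/14 , 1/3,exp ( - 1 ),sqrt(5)/5, 4/3,  sqrt(11 ),  4,9,6*sqrt( 11 )]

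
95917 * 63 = 6042771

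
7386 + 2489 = 9875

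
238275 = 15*15885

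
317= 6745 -6428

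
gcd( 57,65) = 1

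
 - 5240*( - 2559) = 13409160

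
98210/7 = 14030 = 14030.00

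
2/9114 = 1/4557=0.00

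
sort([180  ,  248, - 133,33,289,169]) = [ - 133,33,169, 180,248 , 289 ]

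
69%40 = 29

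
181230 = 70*2589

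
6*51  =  306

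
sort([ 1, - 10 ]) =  [ - 10,1 ]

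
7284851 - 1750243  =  5534608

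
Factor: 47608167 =3^1*19^1*523^1*1597^1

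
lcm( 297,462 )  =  4158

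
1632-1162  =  470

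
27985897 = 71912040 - 43926143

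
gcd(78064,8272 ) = 16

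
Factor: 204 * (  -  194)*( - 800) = 2^8*  3^1*5^2 *17^1 * 97^1 = 31660800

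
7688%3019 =1650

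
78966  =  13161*6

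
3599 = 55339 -51740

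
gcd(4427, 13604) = 19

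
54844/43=1275 + 19/43 = 1275.44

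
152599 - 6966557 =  - 6813958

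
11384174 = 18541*614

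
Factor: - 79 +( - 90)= -13^2 = - 169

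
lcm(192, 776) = 18624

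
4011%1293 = 132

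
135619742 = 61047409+74572333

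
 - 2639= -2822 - -183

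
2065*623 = 1286495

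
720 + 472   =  1192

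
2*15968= 31936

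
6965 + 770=7735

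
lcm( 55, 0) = 0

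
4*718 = 2872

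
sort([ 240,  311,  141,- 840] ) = [ - 840,  141,240 , 311]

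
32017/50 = 640 + 17/50= 640.34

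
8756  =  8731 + 25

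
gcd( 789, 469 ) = 1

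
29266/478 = 61+ 54/239 = 61.23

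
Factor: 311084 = 2^2* 83^1*937^1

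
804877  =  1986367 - 1181490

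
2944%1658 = 1286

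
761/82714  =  761/82714  =  0.01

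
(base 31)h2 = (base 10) 529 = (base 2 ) 1000010001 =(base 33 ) G1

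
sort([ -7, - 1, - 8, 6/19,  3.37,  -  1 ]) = [ - 8, - 7, - 1,-1,6/19, 3.37 ]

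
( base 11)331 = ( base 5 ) 3042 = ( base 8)615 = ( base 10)397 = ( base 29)dk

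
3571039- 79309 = 3491730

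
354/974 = 177/487= 0.36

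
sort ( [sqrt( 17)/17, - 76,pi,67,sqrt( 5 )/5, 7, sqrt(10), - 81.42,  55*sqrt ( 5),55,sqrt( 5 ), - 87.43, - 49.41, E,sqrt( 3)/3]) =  [ - 87.43 , - 81.42, - 76, - 49.41 , sqrt( 17 ) /17, sqrt( 5) /5,sqrt( 3)/3, sqrt( 5) , E, pi,sqrt( 10),7,55 , 67,55*sqrt( 5) ]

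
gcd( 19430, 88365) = 5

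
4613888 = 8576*538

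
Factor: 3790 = 2^1* 5^1*379^1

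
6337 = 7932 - 1595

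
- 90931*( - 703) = 63924493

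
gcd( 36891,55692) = 9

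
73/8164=73/8164 = 0.01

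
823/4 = 205+3/4 = 205.75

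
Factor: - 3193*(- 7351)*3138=2^1 * 3^1*31^1*103^1*523^1*7351^1 = 73654329534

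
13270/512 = 6635/256 = 25.92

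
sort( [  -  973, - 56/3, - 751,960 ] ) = [ - 973,-751, - 56/3, 960 ] 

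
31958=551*58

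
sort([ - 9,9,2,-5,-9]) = [ - 9, - 9, - 5,2,9 ] 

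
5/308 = 5/308=0.02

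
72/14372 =18/3593 = 0.01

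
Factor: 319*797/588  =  2^( - 2 )*3^( - 1 )*7^( - 2)*11^1*29^1*797^1 = 254243/588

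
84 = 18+66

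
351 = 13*27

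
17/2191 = 17/2191 = 0.01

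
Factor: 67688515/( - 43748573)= - 5^1*11^(  -  1)*89^( - 1)*547^1*24749^1*44687^(-1)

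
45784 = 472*97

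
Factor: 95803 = 95803^1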